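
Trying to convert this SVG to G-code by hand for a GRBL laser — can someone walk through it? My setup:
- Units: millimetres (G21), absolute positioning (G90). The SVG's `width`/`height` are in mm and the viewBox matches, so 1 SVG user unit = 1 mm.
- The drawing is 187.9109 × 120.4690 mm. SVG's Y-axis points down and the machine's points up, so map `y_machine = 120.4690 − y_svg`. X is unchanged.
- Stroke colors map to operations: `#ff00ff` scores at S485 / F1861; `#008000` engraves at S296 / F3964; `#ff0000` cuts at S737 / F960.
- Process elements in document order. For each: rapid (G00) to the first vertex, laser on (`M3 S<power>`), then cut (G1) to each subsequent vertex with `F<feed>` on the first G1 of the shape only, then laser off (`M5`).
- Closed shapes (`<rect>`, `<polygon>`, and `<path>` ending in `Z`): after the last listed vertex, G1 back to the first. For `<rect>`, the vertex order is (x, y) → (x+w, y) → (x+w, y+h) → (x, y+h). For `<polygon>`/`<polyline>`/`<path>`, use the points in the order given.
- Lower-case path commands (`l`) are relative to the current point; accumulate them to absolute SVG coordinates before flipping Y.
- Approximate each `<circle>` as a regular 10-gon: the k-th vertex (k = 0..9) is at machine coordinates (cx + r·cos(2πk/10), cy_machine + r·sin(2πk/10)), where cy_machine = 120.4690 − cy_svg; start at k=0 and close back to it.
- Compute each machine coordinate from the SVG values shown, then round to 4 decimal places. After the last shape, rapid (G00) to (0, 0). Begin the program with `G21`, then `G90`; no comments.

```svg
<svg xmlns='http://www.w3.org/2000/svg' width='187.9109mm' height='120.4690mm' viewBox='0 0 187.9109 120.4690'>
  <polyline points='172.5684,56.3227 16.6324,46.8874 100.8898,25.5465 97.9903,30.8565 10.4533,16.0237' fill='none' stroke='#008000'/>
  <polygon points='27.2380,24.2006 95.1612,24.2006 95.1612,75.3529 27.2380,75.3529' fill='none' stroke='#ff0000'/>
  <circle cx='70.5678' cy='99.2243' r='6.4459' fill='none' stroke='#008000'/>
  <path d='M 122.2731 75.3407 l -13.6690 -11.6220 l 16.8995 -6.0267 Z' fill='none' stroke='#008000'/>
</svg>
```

G21
G90
G00 X172.5684 Y64.1463
M3 S296
G1 X16.6324 Y73.5816 F3964
G1 X100.8898 Y94.9225
G1 X97.9903 Y89.6125
G1 X10.4533 Y104.4453
M5
G00 X27.2380 Y96.2684
M3 S737
G1 X95.1612 Y96.2684 F960
G1 X95.1612 Y45.1161
G1 X27.2380 Y45.1161
G1 X27.2380 Y96.2684
M5
G00 X77.0137 Y21.2447
M3 S296
G1 X75.7826 Y25.0335 F3964
G1 X72.5597 Y27.3751
G1 X68.5759 Y27.3751
G1 X65.3530 Y25.0335
G1 X64.1219 Y21.2447
G1 X65.3530 Y17.4559
G1 X68.5759 Y15.1143
G1 X72.5597 Y15.1143
G1 X75.7826 Y17.4559
G1 X77.0137 Y21.2447
M5
G00 X122.2731 Y45.1283
M3 S296
G1 X108.6041 Y56.7503 F3964
G1 X125.5036 Y62.7770
G1 X122.2731 Y45.1283
M5
G00 X0.0000 Y0.0000

1 u = 1 mm; y_m = 120.4690 − y.

[1] `<polyline>` open polyline, #008000→engrave S296 F3964: (172.5684,64.1463) → (16.6324,73.5816) → (100.8898,94.9225) → (97.9903,89.6125) → (10.4533,104.4453)

[2] `<polygon>` rectangle, #ff0000→cut S737 F960: (27.2380,96.2684) → (95.1612,96.2684) → (95.1612,45.1161) → (27.2380,45.1161) → (27.2380,96.2684) (closed)

[3] `<circle>` circle, #008000→engrave S296 F3964: (77.0137,21.2447) → (75.7826,25.0335) → (72.5597,27.3751) → (68.5759,27.3751) → (65.3530,25.0335) → (64.1219,21.2447) → (65.3530,17.4559) → (68.5759,15.1143) → (72.5597,15.1143) → (75.7826,17.4559) → (77.0137,21.2447) (closed)

[4] `<path>` regular polygon, #008000→engrave S296 F3964: (122.2731,45.1283) → (108.6041,56.7503) → (125.5036,62.7770) → (122.2731,45.1283) (closed)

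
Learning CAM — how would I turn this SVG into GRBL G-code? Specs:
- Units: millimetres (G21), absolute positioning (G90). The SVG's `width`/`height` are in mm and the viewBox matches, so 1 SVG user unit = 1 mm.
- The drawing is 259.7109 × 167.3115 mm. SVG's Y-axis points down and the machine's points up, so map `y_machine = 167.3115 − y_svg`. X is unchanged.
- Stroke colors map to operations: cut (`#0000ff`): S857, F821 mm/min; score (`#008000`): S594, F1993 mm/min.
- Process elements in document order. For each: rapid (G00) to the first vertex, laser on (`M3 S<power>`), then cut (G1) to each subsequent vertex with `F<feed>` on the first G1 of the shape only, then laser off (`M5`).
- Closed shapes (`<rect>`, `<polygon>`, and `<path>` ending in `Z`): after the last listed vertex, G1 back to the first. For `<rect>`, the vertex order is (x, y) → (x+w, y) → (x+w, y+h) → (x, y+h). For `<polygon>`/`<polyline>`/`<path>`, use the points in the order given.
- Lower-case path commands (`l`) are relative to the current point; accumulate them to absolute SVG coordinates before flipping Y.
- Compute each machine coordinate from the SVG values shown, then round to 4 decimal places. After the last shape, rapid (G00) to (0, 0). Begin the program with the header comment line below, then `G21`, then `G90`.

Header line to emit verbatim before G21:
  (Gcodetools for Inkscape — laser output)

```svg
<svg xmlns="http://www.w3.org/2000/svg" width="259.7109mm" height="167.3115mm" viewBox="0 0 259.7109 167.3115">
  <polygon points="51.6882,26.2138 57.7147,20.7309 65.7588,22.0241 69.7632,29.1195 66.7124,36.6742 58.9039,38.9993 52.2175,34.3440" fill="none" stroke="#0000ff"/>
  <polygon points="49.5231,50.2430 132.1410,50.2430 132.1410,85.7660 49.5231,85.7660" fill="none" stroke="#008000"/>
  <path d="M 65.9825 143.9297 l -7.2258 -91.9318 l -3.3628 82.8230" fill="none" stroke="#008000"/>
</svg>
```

(Gcodetools for Inkscape — laser output)
G21
G90
G00 X51.6882 Y141.0977
M3 S857
G1 X57.7147 Y146.5806 F821
G1 X65.7588 Y145.2874
G1 X69.7632 Y138.1920
G1 X66.7124 Y130.6373
G1 X58.9039 Y128.3122
G1 X52.2175 Y132.9675
G1 X51.6882 Y141.0977
M5
G00 X49.5231 Y117.0685
M3 S594
G1 X132.1410 Y117.0685 F1993
G1 X132.1410 Y81.5455
G1 X49.5231 Y81.5455
G1 X49.5231 Y117.0685
M5
G00 X65.9825 Y23.3818
M3 S594
G1 X58.7567 Y115.3136 F1993
G1 X55.3939 Y32.4906
M5
G00 X0.0000 Y0.0000

Since the viewBox matches the mm dimensions, user units are millimetres directly. The only transform is the Y-flip y_m = 167.3115 − y_svg.

Shape 1 is a regular polygon drawn with `<polygon>`. Its stroke #0000ff means cut at S857, F821. After flipping Y the toolpath is (51.6882,141.0977) → (57.7147,146.5806) → (65.7588,145.2874) → (69.7632,138.1920) → (66.7124,130.6373) → (58.9039,128.3122) → (52.2175,132.9675) → (51.6882,141.0977), returning to the start.

Shape 2 is a rectangle drawn with `<polygon>`. Its stroke #008000 means score at S594, F1993. After flipping Y the toolpath is (49.5231,117.0685) → (132.1410,117.0685) → (132.1410,81.5455) → (49.5231,81.5455) → (49.5231,117.0685), returning to the start.

Shape 3 is a open polyline drawn with `<path>`. Its stroke #008000 means score at S594, F1993. After flipping Y the toolpath is (65.9825,23.3818) → (58.7567,115.3136) → (55.3939,32.4906).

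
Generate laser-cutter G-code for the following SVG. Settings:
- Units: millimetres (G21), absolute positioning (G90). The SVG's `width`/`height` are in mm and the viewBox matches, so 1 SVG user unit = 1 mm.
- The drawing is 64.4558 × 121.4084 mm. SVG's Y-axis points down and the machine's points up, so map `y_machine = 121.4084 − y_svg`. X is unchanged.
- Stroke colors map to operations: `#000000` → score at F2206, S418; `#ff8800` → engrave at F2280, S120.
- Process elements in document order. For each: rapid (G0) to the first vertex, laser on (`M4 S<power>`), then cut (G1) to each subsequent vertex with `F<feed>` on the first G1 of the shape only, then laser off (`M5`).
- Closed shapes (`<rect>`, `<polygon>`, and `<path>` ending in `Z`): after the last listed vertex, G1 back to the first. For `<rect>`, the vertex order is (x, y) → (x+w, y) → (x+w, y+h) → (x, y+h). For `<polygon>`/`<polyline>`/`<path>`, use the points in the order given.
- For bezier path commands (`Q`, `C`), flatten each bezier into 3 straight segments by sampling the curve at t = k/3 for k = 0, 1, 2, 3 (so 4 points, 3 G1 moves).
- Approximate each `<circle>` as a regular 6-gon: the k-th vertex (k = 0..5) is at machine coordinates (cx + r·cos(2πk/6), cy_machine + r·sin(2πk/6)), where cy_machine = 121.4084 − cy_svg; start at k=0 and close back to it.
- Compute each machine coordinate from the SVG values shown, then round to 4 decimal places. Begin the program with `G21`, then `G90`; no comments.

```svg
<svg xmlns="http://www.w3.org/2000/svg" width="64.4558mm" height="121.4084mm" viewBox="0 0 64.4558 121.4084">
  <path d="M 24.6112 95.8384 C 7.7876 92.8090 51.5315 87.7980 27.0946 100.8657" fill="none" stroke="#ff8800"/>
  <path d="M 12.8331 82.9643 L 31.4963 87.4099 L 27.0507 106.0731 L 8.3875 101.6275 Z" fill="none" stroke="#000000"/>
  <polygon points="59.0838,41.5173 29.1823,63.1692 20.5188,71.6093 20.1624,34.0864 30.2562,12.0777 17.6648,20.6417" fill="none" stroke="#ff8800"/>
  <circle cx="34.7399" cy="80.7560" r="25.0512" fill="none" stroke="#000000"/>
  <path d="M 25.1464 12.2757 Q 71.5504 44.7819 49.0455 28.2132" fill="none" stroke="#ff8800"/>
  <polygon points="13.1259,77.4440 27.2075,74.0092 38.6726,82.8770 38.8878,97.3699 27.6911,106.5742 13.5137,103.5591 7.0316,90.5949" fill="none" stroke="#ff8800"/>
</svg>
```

G21
G90
G0 X24.6112 Y25.5700
M4 S120
G1 X23.2083 Y28.5170 F2280
G1 X33.5730 Y28.3271
G1 X27.0946 Y20.5427
M5
G0 X12.8331 Y38.4441
M4 S418
G1 X31.4963 Y33.9985 F2206
G1 X27.0507 Y15.3353
G1 X8.3875 Y19.7809
G1 X12.8331 Y38.4441
M5
G0 X59.0838 Y79.8911
M4 S120
G1 X29.1823 Y58.2392 F2280
G1 X20.5188 Y49.7991
G1 X20.1624 Y87.3220
G1 X30.2562 Y109.3307
G1 X17.6648 Y100.7667
G1 X59.0838 Y79.8911
M5
G0 X59.7911 Y40.6524
M4 S418
G1 X47.2655 Y62.3474 F2206
G1 X22.2143 Y62.3474
G1 X9.6887 Y40.6524
G1 X22.2143 Y18.9574
G1 X47.2655 Y18.9574
G1 X59.7911 Y40.6524
M5
G0 X25.1464 Y109.1327
M4 S120
G1 X48.4259 Y92.9147 F2280
G1 X56.3922 Y87.6022
G1 X49.0455 Y93.1952
M5
G0 X13.1259 Y43.9644
M4 S120
G1 X27.2075 Y47.3992 F2280
G1 X38.6726 Y38.5314
G1 X38.8878 Y24.0385
G1 X27.6911 Y14.8342
G1 X13.5137 Y17.8493
G1 X7.0316 Y30.8135
G1 X13.1259 Y43.9644
M5

1 u = 1 mm; y_m = 121.4084 − y.

[1] `<path>` cubic bezier, #ff8800→engrave S120 F2280: (24.6112,25.5700) → (23.2083,28.5170) → (33.5730,28.3271) → (27.0946,20.5427)

[2] `<path>` regular polygon, #000000→score S418 F2206: (12.8331,38.4441) → (31.4963,33.9985) → (27.0507,15.3353) → (8.3875,19.7809) → (12.8331,38.4441) (closed)

[3] `<polygon>` closed polygon, #ff8800→engrave S120 F2280: (59.0838,79.8911) → (29.1823,58.2392) → (20.5188,49.7991) → (20.1624,87.3220) → (30.2562,109.3307) → (17.6648,100.7667) → (59.0838,79.8911) (closed)

[4] `<circle>` circle, #000000→score S418 F2206: (59.7911,40.6524) → (47.2655,62.3474) → (22.2143,62.3474) → (9.6887,40.6524) → (22.2143,18.9574) → (47.2655,18.9574) → (59.7911,40.6524) (closed)

[5] `<path>` quadratic bezier, #ff8800→engrave S120 F2280: (25.1464,109.1327) → (48.4259,92.9147) → (56.3922,87.6022) → (49.0455,93.1952)

[6] `<polygon>` regular polygon, #ff8800→engrave S120 F2280: (13.1259,43.9644) → (27.2075,47.3992) → (38.6726,38.5314) → (38.8878,24.0385) → (27.6911,14.8342) → (13.5137,17.8493) → (7.0316,30.8135) → (13.1259,43.9644) (closed)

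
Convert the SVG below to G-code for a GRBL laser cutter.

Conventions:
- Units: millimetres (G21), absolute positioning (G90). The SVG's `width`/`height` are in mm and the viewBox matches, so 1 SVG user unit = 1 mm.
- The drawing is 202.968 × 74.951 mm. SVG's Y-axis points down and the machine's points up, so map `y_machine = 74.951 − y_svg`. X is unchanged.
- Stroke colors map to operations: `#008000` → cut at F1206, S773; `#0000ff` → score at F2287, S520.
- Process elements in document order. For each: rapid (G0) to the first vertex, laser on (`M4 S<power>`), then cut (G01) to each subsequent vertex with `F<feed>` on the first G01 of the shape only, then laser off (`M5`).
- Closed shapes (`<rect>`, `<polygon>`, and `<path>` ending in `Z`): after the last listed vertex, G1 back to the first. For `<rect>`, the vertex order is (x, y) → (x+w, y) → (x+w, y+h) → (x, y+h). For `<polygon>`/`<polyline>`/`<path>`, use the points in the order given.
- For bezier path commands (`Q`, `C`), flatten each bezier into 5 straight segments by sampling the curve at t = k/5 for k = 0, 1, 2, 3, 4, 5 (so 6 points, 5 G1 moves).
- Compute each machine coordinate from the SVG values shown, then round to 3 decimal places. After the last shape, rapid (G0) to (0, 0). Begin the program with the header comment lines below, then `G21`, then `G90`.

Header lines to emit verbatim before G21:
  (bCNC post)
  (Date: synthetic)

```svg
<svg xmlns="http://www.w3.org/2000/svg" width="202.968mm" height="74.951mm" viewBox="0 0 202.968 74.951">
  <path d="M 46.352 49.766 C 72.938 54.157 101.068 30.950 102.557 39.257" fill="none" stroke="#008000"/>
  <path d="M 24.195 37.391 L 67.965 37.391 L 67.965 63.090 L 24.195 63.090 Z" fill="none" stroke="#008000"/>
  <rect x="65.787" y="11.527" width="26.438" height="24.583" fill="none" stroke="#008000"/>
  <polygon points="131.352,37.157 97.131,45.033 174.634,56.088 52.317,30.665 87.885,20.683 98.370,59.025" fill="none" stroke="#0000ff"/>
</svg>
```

Since the viewBox matches the mm dimensions, user units are millimetres directly. The only transform is the Y-flip y_m = 74.951 − y_svg.

Shape 1 is a cubic bezier drawn with `<path>`. Its stroke #008000 means cut at S773, F1206. After flipping Y the toolpath is (46.352,25.185) → (62.263,25.389) → (77.192,29.380) → (89.786,34.319) → (98.692,37.369) → (102.557,35.694).

Shape 2 is a rectangle drawn with `<path>`. Its stroke #008000 means cut at S773, F1206. After flipping Y the toolpath is (24.195,37.560) → (67.965,37.560) → (67.965,11.861) → (24.195,11.861) → (24.195,37.560), returning to the start.

Shape 3 is a rectangle drawn with `<rect>`. Its stroke #008000 means cut at S773, F1206. After flipping Y the toolpath is (65.787,63.424) → (92.225,63.424) → (92.225,38.841) → (65.787,38.841) → (65.787,63.424), returning to the start.

Shape 4 is a closed polygon drawn with `<polygon>`. Its stroke #0000ff means score at S520, F2287. After flipping Y the toolpath is (131.352,37.794) → (97.131,29.918) → (174.634,18.863) → (52.317,44.286) → (87.885,54.268) → (98.370,15.926) → (131.352,37.794), returning to the start.

(bCNC post)
(Date: synthetic)
G21
G90
G0 X46.352 Y25.185
M4 S773
G01 X62.263 Y25.389 F1206
G01 X77.192 Y29.380
G01 X89.786 Y34.319
G01 X98.692 Y37.369
G01 X102.557 Y35.694
M5
G0 X24.195 Y37.560
M4 S773
G01 X67.965 Y37.560 F1206
G01 X67.965 Y11.861
G01 X24.195 Y11.861
G01 X24.195 Y37.560
M5
G0 X65.787 Y63.424
M4 S773
G01 X92.225 Y63.424 F1206
G01 X92.225 Y38.841
G01 X65.787 Y38.841
G01 X65.787 Y63.424
M5
G0 X131.352 Y37.794
M4 S520
G01 X97.131 Y29.918 F2287
G01 X174.634 Y18.863
G01 X52.317 Y44.286
G01 X87.885 Y54.268
G01 X98.370 Y15.926
G01 X131.352 Y37.794
M5
G0 X0.000 Y0.000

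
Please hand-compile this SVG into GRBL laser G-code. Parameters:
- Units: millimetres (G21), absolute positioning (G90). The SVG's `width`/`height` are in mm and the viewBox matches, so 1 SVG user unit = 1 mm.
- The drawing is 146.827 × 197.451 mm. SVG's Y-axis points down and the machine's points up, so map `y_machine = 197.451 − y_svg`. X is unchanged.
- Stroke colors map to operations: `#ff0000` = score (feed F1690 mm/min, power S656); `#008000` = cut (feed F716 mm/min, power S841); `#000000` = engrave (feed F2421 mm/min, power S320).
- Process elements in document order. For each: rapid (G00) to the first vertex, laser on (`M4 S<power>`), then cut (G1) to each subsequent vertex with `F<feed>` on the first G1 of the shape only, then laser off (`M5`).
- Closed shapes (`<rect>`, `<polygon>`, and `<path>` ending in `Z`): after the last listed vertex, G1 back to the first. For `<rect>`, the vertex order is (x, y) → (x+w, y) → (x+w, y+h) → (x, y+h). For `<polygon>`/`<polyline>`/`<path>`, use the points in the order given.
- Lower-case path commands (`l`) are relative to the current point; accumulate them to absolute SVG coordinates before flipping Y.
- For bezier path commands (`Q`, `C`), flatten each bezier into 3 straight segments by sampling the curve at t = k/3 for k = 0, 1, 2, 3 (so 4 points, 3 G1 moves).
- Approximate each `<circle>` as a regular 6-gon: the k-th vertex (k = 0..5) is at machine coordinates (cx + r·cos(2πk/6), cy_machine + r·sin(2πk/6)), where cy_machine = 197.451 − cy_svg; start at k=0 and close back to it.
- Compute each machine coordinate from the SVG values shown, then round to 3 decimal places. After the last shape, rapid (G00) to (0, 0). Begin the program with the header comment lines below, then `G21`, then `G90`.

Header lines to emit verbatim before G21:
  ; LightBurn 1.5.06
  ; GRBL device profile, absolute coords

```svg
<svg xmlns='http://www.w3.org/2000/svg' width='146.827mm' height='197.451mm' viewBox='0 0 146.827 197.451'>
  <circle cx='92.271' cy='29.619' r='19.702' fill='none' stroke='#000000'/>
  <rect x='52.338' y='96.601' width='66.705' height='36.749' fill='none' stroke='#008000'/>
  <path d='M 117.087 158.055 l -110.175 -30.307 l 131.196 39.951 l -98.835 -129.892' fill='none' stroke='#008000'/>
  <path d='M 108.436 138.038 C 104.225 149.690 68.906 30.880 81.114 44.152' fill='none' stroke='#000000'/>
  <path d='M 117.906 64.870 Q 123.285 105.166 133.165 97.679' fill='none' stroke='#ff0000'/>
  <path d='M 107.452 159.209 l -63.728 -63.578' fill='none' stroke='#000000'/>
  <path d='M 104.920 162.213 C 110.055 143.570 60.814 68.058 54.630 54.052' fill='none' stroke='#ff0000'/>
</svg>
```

Since the viewBox matches the mm dimensions, user units are millimetres directly. The only transform is the Y-flip y_m = 197.451 − y_svg.

Shape 1 is a circle drawn with `<circle>`. Its stroke #000000 means engrave at S320, F2421. After flipping Y the toolpath is (111.973,167.832) → (102.122,184.894) → (82.420,184.894) → (72.569,167.832) → (82.420,150.770) → (102.122,150.770) → (111.973,167.832), returning to the start.

Shape 2 is a rectangle drawn with `<rect>`. Its stroke #008000 means cut at S841, F716. After flipping Y the toolpath is (52.338,100.850) → (119.043,100.850) → (119.043,64.101) → (52.338,64.101) → (52.338,100.850), returning to the start.

Shape 3 is a open polyline drawn with `<path>`. Its stroke #008000 means cut at S841, F716. After flipping Y the toolpath is (117.087,39.396) → (6.912,69.703) → (138.108,29.752) → (39.273,159.644).

Shape 4 is a cubic bezier drawn with `<path>`. Its stroke #000000 means engrave at S320, F2421. After flipping Y the toolpath is (108.436,59.413) → (96.768,81.524) → (81.836,132.268) → (81.114,153.299).

Shape 5 is a quadratic bezier drawn with `<path>`. Its stroke #ff0000 means score at S656, F1690. After flipping Y the toolpath is (117.906,132.581) → (121.992,111.026) → (127.078,100.090) → (133.165,99.772).

Shape 6 is a line segment drawn with `<path>`. Its stroke #000000 means engrave at S320, F2421. After flipping Y the toolpath is (107.452,38.242) → (43.724,101.820).

Shape 7 is a cubic bezier drawn with `<path>`. Its stroke #ff0000 means score at S656, F1690. After flipping Y the toolpath is (104.920,35.238) → (95.538,68.453) → (71.558,113.275) → (54.630,143.399).

; LightBurn 1.5.06
; GRBL device profile, absolute coords
G21
G90
G00 X111.973 Y167.832
M4 S320
G1 X102.122 Y184.894 F2421
G1 X82.420 Y184.894
G1 X72.569 Y167.832
G1 X82.420 Y150.770
G1 X102.122 Y150.770
G1 X111.973 Y167.832
M5
G00 X52.338 Y100.850
M4 S841
G1 X119.043 Y100.850 F716
G1 X119.043 Y64.101
G1 X52.338 Y64.101
G1 X52.338 Y100.850
M5
G00 X117.087 Y39.396
M4 S841
G1 X6.912 Y69.703 F716
G1 X138.108 Y29.752
G1 X39.273 Y159.644
M5
G00 X108.436 Y59.413
M4 S320
G1 X96.768 Y81.524 F2421
G1 X81.836 Y132.268
G1 X81.114 Y153.299
M5
G00 X117.906 Y132.581
M4 S656
G1 X121.992 Y111.026 F1690
G1 X127.078 Y100.090
G1 X133.165 Y99.772
M5
G00 X107.452 Y38.242
M4 S320
G1 X43.724 Y101.820 F2421
M5
G00 X104.920 Y35.238
M4 S656
G1 X95.538 Y68.453 F1690
G1 X71.558 Y113.275
G1 X54.630 Y143.399
M5
G00 X0.000 Y0.000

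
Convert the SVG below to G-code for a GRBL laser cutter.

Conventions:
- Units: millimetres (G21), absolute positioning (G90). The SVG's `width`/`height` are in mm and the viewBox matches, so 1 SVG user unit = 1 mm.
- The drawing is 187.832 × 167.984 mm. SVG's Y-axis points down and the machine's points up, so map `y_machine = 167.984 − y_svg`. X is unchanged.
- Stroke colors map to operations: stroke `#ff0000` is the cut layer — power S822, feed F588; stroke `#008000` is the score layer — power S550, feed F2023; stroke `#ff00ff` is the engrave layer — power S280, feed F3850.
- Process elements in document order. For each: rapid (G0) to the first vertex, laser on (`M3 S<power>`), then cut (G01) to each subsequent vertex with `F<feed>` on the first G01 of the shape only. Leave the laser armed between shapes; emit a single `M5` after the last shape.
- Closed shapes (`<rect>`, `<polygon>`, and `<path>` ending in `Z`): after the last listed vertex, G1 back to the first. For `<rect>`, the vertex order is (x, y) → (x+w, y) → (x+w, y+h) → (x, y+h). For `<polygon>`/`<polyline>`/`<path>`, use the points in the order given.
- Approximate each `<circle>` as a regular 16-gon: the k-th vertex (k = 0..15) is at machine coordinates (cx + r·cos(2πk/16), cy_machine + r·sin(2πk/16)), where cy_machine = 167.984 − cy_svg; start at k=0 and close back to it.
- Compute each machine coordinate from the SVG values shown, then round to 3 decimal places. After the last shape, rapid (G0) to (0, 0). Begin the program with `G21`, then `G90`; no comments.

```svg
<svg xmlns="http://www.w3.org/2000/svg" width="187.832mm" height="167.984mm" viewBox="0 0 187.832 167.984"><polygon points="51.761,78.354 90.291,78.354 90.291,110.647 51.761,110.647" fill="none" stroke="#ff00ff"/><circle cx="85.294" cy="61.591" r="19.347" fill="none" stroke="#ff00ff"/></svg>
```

viewBox `0 0 187.832 167.984` with mm width/height → 1 unit = 1 mm. Flip: y_m = 167.984 − y_svg.

**Shape 1** — `<polygon>` rectangle, stroke `#ff00ff` → engrave (S280, F3850). Machine vertices: (51.761,89.630) → (90.291,89.630) → (90.291,57.337) → (51.761,57.337) → (51.761,89.630). Closed: final G1 returns to the first vertex.

**Shape 2** — `<circle>` circle, stroke `#ff00ff` → engrave (S280, F3850). Machine vertices: (104.641,106.393) → (103.168,113.797) → (98.974,120.073) → (92.698,124.267) → (85.294,125.740) → (77.890,124.267) → (71.614,120.073) → (67.420,113.797) → (65.947,106.393) → (67.420,98.989) → (71.614,92.713) → (77.890,88.519) → (85.294,87.046) → (92.698,88.519) → (98.974,92.713) → (103.168,98.989) → (104.641,106.393). Closed: final G1 returns to the first vertex.

G21
G90
G0 X51.761 Y89.630
M3 S280
G01 X90.291 Y89.630 F3850
G01 X90.291 Y57.337
G01 X51.761 Y57.337
G01 X51.761 Y89.630
G0 X104.641 Y106.393
M3 S280
G01 X103.168 Y113.797 F3850
G01 X98.974 Y120.073
G01 X92.698 Y124.267
G01 X85.294 Y125.740
G01 X77.890 Y124.267
G01 X71.614 Y120.073
G01 X67.420 Y113.797
G01 X65.947 Y106.393
G01 X67.420 Y98.989
G01 X71.614 Y92.713
G01 X77.890 Y88.519
G01 X85.294 Y87.046
G01 X92.698 Y88.519
G01 X98.974 Y92.713
G01 X103.168 Y98.989
G01 X104.641 Y106.393
M5
G0 X0.000 Y0.000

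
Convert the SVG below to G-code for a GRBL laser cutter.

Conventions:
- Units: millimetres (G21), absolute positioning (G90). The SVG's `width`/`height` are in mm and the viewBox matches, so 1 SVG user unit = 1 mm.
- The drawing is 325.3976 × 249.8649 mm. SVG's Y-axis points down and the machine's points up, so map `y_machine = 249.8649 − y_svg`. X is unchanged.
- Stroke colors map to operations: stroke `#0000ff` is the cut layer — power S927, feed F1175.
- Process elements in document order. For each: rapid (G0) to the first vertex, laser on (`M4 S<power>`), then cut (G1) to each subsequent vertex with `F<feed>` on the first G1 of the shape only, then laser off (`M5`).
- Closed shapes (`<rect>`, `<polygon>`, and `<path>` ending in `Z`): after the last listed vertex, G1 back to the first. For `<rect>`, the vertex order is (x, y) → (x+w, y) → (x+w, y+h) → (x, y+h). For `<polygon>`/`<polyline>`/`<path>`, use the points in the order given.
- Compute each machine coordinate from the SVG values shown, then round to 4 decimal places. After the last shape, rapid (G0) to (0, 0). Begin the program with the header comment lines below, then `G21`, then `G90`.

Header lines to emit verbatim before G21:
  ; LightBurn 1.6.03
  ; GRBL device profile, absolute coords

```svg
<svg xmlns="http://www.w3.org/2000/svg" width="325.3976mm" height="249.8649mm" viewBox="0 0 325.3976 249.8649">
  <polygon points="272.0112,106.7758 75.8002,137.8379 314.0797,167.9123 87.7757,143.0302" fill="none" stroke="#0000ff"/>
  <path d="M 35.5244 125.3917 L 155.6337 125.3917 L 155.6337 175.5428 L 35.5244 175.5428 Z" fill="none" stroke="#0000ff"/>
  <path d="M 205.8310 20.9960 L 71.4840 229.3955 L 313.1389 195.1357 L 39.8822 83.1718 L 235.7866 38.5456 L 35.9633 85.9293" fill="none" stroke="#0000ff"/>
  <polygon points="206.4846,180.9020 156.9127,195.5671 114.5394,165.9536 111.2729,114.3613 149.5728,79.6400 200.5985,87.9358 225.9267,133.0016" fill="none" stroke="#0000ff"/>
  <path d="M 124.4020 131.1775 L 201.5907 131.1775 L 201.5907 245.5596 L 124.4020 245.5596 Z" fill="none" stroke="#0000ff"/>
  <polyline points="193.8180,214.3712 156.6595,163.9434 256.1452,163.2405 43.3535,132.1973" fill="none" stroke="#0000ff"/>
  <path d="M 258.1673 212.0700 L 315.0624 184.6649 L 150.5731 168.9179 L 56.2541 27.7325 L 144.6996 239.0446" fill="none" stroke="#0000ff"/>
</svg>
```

viewBox `0 0 325.3976 249.8649` with mm width/height → 1 unit = 1 mm. Flip: y_m = 249.8649 − y_svg.

**Shape 1** — `<polygon>` closed polygon, stroke `#0000ff` → cut (S927, F1175). Machine vertices: (272.0112,143.0891) → (75.8002,112.0270) → (314.0797,81.9526) → (87.7757,106.8347) → (272.0112,143.0891). Closed: final G1 returns to the first vertex.

**Shape 2** — `<path>` rectangle, stroke `#0000ff` → cut (S927, F1175). Machine vertices: (35.5244,124.4732) → (155.6337,124.4732) → (155.6337,74.3221) → (35.5244,74.3221) → (35.5244,124.4732). Closed: final G1 returns to the first vertex.

**Shape 3** — `<path>` open polyline, stroke `#0000ff` → cut (S927, F1175). Machine vertices: (205.8310,228.8689) → (71.4840,20.4694) → (313.1389,54.7292) → (39.8822,166.6931) → (235.7866,211.3193) → (35.9633,163.9356). Open path.

**Shape 4** — `<polygon>` regular polygon, stroke `#0000ff` → cut (S927, F1175). Machine vertices: (206.4846,68.9629) → (156.9127,54.2978) → (114.5394,83.9113) → (111.2729,135.5036) → (149.5728,170.2249) → (200.5985,161.9291) → (225.9267,116.8633) → (206.4846,68.9629). Closed: final G1 returns to the first vertex.

**Shape 5** — `<path>` rectangle, stroke `#0000ff` → cut (S927, F1175). Machine vertices: (124.4020,118.6874) → (201.5907,118.6874) → (201.5907,4.3053) → (124.4020,4.3053) → (124.4020,118.6874). Closed: final G1 returns to the first vertex.

**Shape 6** — `<polyline>` open polyline, stroke `#0000ff` → cut (S927, F1175). Machine vertices: (193.8180,35.4937) → (156.6595,85.9215) → (256.1452,86.6244) → (43.3535,117.6676). Open path.

**Shape 7** — `<path>` open polyline, stroke `#0000ff` → cut (S927, F1175). Machine vertices: (258.1673,37.7949) → (315.0624,65.2000) → (150.5731,80.9470) → (56.2541,222.1324) → (144.6996,10.8203). Open path.

; LightBurn 1.6.03
; GRBL device profile, absolute coords
G21
G90
G0 X272.0112 Y143.0891
M4 S927
G1 X75.8002 Y112.0270 F1175
G1 X314.0797 Y81.9526
G1 X87.7757 Y106.8347
G1 X272.0112 Y143.0891
M5
G0 X35.5244 Y124.4732
M4 S927
G1 X155.6337 Y124.4732 F1175
G1 X155.6337 Y74.3221
G1 X35.5244 Y74.3221
G1 X35.5244 Y124.4732
M5
G0 X205.8310 Y228.8689
M4 S927
G1 X71.4840 Y20.4694 F1175
G1 X313.1389 Y54.7292
G1 X39.8822 Y166.6931
G1 X235.7866 Y211.3193
G1 X35.9633 Y163.9356
M5
G0 X206.4846 Y68.9629
M4 S927
G1 X156.9127 Y54.2978 F1175
G1 X114.5394 Y83.9113
G1 X111.2729 Y135.5036
G1 X149.5728 Y170.2249
G1 X200.5985 Y161.9291
G1 X225.9267 Y116.8633
G1 X206.4846 Y68.9629
M5
G0 X124.4020 Y118.6874
M4 S927
G1 X201.5907 Y118.6874 F1175
G1 X201.5907 Y4.3053
G1 X124.4020 Y4.3053
G1 X124.4020 Y118.6874
M5
G0 X193.8180 Y35.4937
M4 S927
G1 X156.6595 Y85.9215 F1175
G1 X256.1452 Y86.6244
G1 X43.3535 Y117.6676
M5
G0 X258.1673 Y37.7949
M4 S927
G1 X315.0624 Y65.2000 F1175
G1 X150.5731 Y80.9470
G1 X56.2541 Y222.1324
G1 X144.6996 Y10.8203
M5
G0 X0.0000 Y0.0000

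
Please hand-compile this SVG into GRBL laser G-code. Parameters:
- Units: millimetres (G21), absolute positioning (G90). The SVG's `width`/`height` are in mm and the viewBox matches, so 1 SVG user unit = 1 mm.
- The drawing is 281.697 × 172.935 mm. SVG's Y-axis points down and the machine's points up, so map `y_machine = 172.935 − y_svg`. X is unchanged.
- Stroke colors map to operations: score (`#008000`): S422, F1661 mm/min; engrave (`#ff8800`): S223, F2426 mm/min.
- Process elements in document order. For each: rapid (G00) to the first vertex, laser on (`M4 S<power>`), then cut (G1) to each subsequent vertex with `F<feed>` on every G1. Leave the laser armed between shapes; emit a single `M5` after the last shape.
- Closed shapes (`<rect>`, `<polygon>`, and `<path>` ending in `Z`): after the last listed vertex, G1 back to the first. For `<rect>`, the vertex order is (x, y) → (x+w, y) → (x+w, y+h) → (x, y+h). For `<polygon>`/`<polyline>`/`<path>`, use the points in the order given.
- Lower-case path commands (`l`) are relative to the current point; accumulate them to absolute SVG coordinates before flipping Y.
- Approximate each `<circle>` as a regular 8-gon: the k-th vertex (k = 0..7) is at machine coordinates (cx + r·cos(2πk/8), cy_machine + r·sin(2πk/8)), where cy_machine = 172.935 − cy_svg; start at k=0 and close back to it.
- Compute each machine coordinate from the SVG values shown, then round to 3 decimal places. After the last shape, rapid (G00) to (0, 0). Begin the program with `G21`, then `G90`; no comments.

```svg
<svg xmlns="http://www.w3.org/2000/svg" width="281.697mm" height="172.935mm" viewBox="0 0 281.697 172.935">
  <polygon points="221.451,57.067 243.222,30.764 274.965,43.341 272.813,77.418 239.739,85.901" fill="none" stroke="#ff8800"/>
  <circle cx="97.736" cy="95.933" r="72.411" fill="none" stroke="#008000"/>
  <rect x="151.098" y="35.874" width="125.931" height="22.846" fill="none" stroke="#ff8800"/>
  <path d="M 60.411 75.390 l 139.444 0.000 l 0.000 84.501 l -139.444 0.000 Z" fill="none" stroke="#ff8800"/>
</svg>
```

G21
G90
G00 X221.451 Y115.868
M4 S223
G1 X243.222 Y142.171 F2426
G1 X274.965 Y129.594 F2426
G1 X272.813 Y95.517 F2426
G1 X239.739 Y87.034 F2426
G1 X221.451 Y115.868 F2426
G00 X170.147 Y77.002
M4 S422
G1 X148.938 Y128.204 F1661
G1 X97.736 Y149.413 F1661
G1 X46.534 Y128.204 F1661
G1 X25.325 Y77.002 F1661
G1 X46.534 Y25.800 F1661
G1 X97.736 Y4.591 F1661
G1 X148.938 Y25.800 F1661
G1 X170.147 Y77.002 F1661
G00 X151.098 Y137.061
M4 S223
G1 X277.029 Y137.061 F2426
G1 X277.029 Y114.215 F2426
G1 X151.098 Y114.215 F2426
G1 X151.098 Y137.061 F2426
G00 X60.411 Y97.545
M4 S223
G1 X199.855 Y97.545 F2426
G1 X199.855 Y13.044 F2426
G1 X60.411 Y13.044 F2426
G1 X60.411 Y97.545 F2426
M5
G00 X0.000 Y0.000

1 u = 1 mm; y_m = 172.935 − y.

[1] `<polygon>` regular polygon, #ff8800→engrave S223 F2426: (221.451,115.868) → (243.222,142.171) → (274.965,129.594) → (272.813,95.517) → (239.739,87.034) → (221.451,115.868) (closed)

[2] `<circle>` circle, #008000→score S422 F1661: (170.147,77.002) → (148.938,128.204) → (97.736,149.413) → (46.534,128.204) → (25.325,77.002) → (46.534,25.800) → (97.736,4.591) → (148.938,25.800) → (170.147,77.002) (closed)

[3] `<rect>` rectangle, #ff8800→engrave S223 F2426: (151.098,137.061) → (277.029,137.061) → (277.029,114.215) → (151.098,114.215) → (151.098,137.061) (closed)

[4] `<path>` rectangle, #ff8800→engrave S223 F2426: (60.411,97.545) → (199.855,97.545) → (199.855,13.044) → (60.411,13.044) → (60.411,97.545) (closed)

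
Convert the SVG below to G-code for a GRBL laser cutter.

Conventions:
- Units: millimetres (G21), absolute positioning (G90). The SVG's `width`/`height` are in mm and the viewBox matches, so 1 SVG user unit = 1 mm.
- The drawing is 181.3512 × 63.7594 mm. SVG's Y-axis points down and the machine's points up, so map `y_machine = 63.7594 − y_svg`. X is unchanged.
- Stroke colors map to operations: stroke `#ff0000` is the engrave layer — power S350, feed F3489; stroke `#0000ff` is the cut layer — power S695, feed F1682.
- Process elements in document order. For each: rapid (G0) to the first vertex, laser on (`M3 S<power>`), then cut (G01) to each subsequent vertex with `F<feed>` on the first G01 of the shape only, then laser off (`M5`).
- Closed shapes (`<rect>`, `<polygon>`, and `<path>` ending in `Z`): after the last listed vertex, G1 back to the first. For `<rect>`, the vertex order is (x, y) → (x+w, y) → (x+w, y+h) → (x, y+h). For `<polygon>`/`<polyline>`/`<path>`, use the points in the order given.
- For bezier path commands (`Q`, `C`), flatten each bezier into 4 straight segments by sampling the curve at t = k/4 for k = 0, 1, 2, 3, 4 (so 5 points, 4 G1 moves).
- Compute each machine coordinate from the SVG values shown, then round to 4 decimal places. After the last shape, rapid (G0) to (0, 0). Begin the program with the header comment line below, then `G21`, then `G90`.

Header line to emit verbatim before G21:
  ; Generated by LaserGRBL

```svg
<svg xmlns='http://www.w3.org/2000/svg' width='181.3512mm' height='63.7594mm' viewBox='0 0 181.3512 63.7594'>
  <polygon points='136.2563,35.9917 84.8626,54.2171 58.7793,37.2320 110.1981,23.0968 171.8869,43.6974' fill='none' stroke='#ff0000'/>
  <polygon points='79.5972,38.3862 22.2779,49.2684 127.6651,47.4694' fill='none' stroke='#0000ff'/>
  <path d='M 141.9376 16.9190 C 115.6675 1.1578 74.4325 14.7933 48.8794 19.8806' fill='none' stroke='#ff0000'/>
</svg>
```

; Generated by LaserGRBL
G21
G90
G0 X136.2563 Y27.7677
M3 S350
G01 X84.8626 Y9.5423 F3489
G01 X58.7793 Y26.5274
G01 X110.1981 Y40.6626
G01 X171.8869 Y20.0620
G01 X136.2563 Y27.7677
M5
G0 X79.5972 Y25.3732
M3 S695
G01 X22.2779 Y14.4910 F1682
G01 X127.6651 Y16.2900
G01 X79.5972 Y25.3732
M5
G0 X141.9376 Y46.8404
M3 S350
G01 X119.9080 Y53.7423 F3489
G01 X95.1396 Y53.1778
G01 X70.5057 Y48.7042
G01 X48.8794 Y43.8788
M5
G0 X0.0000 Y0.0000

1 u = 1 mm; y_m = 63.7594 − y.

[1] `<polygon>` closed polygon, #ff0000→engrave S350 F3489: (136.2563,27.7677) → (84.8626,9.5423) → (58.7793,26.5274) → (110.1981,40.6626) → (171.8869,20.0620) → (136.2563,27.7677) (closed)

[2] `<polygon>` closed polygon, #0000ff→cut S695 F1682: (79.5972,25.3732) → (22.2779,14.4910) → (127.6651,16.2900) → (79.5972,25.3732) (closed)

[3] `<path>` cubic bezier, #ff0000→engrave S350 F3489: (141.9376,46.8404) → (119.9080,53.7423) → (95.1396,53.1778) → (70.5057,48.7042) → (48.8794,43.8788)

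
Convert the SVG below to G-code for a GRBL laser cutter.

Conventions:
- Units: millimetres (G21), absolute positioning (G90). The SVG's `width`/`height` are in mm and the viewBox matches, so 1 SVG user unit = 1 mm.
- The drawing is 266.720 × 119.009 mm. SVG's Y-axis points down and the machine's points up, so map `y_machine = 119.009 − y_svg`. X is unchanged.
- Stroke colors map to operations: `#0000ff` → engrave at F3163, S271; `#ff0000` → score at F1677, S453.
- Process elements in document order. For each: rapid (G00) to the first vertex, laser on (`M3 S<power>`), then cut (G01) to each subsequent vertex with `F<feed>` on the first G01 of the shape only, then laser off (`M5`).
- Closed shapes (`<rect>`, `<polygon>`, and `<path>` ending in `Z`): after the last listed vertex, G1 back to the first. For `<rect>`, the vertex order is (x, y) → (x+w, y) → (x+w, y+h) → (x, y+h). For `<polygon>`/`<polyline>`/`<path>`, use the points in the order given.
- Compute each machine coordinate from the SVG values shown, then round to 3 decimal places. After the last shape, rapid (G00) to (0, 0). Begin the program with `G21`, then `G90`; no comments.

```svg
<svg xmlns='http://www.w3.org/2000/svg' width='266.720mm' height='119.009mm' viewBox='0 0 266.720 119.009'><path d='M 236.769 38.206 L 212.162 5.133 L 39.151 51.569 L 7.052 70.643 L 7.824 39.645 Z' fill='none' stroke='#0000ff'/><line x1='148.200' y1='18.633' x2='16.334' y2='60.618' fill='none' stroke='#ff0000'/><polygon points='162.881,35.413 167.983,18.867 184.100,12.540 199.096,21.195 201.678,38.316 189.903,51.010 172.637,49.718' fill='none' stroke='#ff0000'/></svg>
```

Since the viewBox matches the mm dimensions, user units are millimetres directly. The only transform is the Y-flip y_m = 119.009 − y_svg.

Shape 1 is a closed polygon drawn with `<path>`. Its stroke #0000ff means engrave at S271, F3163. After flipping Y the toolpath is (236.769,80.803) → (212.162,113.876) → (39.151,67.440) → (7.052,48.366) → (7.824,79.364) → (236.769,80.803), returning to the start.

Shape 2 is a line segment drawn with `<line>`. Its stroke #ff0000 means score at S453, F1677. After flipping Y the toolpath is (148.200,100.376) → (16.334,58.391).

Shape 3 is a regular polygon drawn with `<polygon>`. Its stroke #ff0000 means score at S453, F1677. After flipping Y the toolpath is (162.881,83.596) → (167.983,100.142) → (184.100,106.469) → (199.096,97.814) → (201.678,80.693) → (189.903,67.999) → (172.637,69.291) → (162.881,83.596), returning to the start.

G21
G90
G00 X236.769 Y80.803
M3 S271
G01 X212.162 Y113.876 F3163
G01 X39.151 Y67.440
G01 X7.052 Y48.366
G01 X7.824 Y79.364
G01 X236.769 Y80.803
M5
G00 X148.200 Y100.376
M3 S453
G01 X16.334 Y58.391 F1677
M5
G00 X162.881 Y83.596
M3 S453
G01 X167.983 Y100.142 F1677
G01 X184.100 Y106.469
G01 X199.096 Y97.814
G01 X201.678 Y80.693
G01 X189.903 Y67.999
G01 X172.637 Y69.291
G01 X162.881 Y83.596
M5
G00 X0.000 Y0.000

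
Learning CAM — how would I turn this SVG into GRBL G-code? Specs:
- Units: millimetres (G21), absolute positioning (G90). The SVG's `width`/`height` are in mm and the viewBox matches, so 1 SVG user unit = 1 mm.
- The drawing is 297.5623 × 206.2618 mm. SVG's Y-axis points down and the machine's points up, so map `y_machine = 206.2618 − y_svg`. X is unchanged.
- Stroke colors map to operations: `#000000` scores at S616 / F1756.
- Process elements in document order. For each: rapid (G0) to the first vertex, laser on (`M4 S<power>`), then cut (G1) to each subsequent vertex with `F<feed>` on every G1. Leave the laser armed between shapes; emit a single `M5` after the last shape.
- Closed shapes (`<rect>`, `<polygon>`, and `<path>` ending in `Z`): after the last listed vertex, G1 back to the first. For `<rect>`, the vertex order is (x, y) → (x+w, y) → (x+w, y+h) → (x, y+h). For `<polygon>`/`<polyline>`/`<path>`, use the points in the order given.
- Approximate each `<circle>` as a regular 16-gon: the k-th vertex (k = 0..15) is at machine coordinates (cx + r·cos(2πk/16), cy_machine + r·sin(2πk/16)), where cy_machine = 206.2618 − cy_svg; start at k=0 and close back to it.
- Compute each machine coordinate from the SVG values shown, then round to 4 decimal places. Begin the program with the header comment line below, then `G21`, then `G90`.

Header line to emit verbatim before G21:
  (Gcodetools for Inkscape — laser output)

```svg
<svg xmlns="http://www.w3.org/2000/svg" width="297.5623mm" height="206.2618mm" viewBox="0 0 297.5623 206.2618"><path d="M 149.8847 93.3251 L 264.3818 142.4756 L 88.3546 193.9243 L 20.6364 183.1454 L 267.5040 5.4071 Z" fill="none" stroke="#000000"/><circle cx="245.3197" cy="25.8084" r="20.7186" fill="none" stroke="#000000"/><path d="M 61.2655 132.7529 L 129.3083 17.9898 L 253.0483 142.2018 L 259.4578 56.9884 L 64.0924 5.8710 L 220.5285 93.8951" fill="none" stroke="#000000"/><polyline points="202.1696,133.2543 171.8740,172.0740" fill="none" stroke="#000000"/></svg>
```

viewBox `0 0 297.5623 206.2618` with mm width/height → 1 unit = 1 mm. Flip: y_m = 206.2618 − y_svg.

**Shape 1** — `<path>` closed polygon, stroke `#000000` → score (S616, F1756). Machine vertices: (149.8847,112.9367) → (264.3818,63.7862) → (88.3546,12.3375) → (20.6364,23.1164) → (267.5040,200.8547) → (149.8847,112.9367). Closed: final G1 returns to the first vertex.

**Shape 2** — `<circle>` circle, stroke `#000000` → score (S616, F1756). Machine vertices: (266.0383,180.4534) → (264.4612,188.3821) → (259.9700,195.1037) → (253.2484,199.5949) → (245.3197,201.1720) → (237.3910,199.5949) → (230.6694,195.1037) → (226.1782,188.3821) → (224.6011,180.4534) → (226.1782,172.5247) → (230.6694,165.8031) → (237.3910,161.3119) → (245.3197,159.7348) → (253.2484,161.3119) → (259.9700,165.8031) → (264.4612,172.5247) → (266.0383,180.4534). Closed: final G1 returns to the first vertex.

**Shape 3** — `<path>` open polyline, stroke `#000000` → score (S616, F1756). Machine vertices: (61.2655,73.5089) → (129.3083,188.2720) → (253.0483,64.0600) → (259.4578,149.2734) → (64.0924,200.3908) → (220.5285,112.3667). Open path.

**Shape 4** — `<polyline>` line segment, stroke `#000000` → score (S616, F1756). Machine vertices: (202.1696,73.0075) → (171.8740,34.1878). Open path.

(Gcodetools for Inkscape — laser output)
G21
G90
G0 X149.8847 Y112.9367
M4 S616
G1 X264.3818 Y63.7862 F1756
G1 X88.3546 Y12.3375 F1756
G1 X20.6364 Y23.1164 F1756
G1 X267.5040 Y200.8547 F1756
G1 X149.8847 Y112.9367 F1756
G0 X266.0383 Y180.4534
M4 S616
G1 X264.4612 Y188.3821 F1756
G1 X259.9700 Y195.1037 F1756
G1 X253.2484 Y199.5949 F1756
G1 X245.3197 Y201.1720 F1756
G1 X237.3910 Y199.5949 F1756
G1 X230.6694 Y195.1037 F1756
G1 X226.1782 Y188.3821 F1756
G1 X224.6011 Y180.4534 F1756
G1 X226.1782 Y172.5247 F1756
G1 X230.6694 Y165.8031 F1756
G1 X237.3910 Y161.3119 F1756
G1 X245.3197 Y159.7348 F1756
G1 X253.2484 Y161.3119 F1756
G1 X259.9700 Y165.8031 F1756
G1 X264.4612 Y172.5247 F1756
G1 X266.0383 Y180.4534 F1756
G0 X61.2655 Y73.5089
M4 S616
G1 X129.3083 Y188.2720 F1756
G1 X253.0483 Y64.0600 F1756
G1 X259.4578 Y149.2734 F1756
G1 X64.0924 Y200.3908 F1756
G1 X220.5285 Y112.3667 F1756
G0 X202.1696 Y73.0075
M4 S616
G1 X171.8740 Y34.1878 F1756
M5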